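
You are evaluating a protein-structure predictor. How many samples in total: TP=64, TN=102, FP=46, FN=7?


Total = TP + TN + FP + FN
= 64 + 102 + 46 + 7
= 219
(Predicted positive: 110, predicted negative: 109)

219


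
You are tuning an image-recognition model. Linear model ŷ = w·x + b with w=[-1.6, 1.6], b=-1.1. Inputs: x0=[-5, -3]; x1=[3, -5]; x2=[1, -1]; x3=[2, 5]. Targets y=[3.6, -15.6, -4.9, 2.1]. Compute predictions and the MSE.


ŷ0 = (-1.6)·(-5) + (1.6)·(-3) - 1.1 = 2.1
ŷ1 = (-1.6)·(3) + (1.6)·(-5) - 1.1 = -13.9
ŷ2 = (-1.6)·(1) + (1.6)·(-1) - 1.1 = -4.3
ŷ3 = (-1.6)·(2) + (1.6)·(5) - 1.1 = 3.7
errors² = [2.25, 2.89, 0.36, 2.56]
MSE = 8.0600/4 = 2.015

2.015


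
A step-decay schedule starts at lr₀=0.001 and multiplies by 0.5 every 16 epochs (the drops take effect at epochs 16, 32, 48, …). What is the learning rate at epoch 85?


n_drops = ⌊85/16⌋ = 5
lr = 0.001·0.5^5 = 0.001·0.03125 = 0.00003125

0.00003125


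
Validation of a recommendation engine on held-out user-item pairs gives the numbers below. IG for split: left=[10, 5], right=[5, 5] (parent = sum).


Parent = [15, 10], H_parent = 0.971
H_left = 0.9183 (n=15), H_right = 1 (n=10)
H_children = (15/25)·0.9183 + (10/25)·1 = 0.951
IG = 0.971 - 0.951 = 0.02

0.02


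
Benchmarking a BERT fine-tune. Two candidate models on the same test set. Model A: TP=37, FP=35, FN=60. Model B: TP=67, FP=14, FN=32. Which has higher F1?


Model A: P=37/72=0.5139, R=37/97=0.3814, F1=2PR/(P+R)=2TP/(2TP+FP+FN)=74/169=0.4379
Model B: P=67/81=0.8272, R=67/99=0.6768, F1=2PR/(P+R)=2TP/(2TP+FP+FN)=134/180=0.7444
0.4379 < 0.7444 → Model B

Model B


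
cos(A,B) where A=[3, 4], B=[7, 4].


A·B = 3·7 + 4·4 = 37
‖A‖ = √25 = 5, ‖B‖ = √65 = 8.0623
cos = 37/(√25·√65) = 37/√1625 = 0.9179

0.9179


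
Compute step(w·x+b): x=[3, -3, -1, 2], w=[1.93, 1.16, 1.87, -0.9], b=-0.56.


z = (3)·(1.93) + (-3)·(1.16) + (-1)·(1.87) + (2)·(-0.9) - 0.56
  = -1.92
step(z) = 0 (z<0)

0


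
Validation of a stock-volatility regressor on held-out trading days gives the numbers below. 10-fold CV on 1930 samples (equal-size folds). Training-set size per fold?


Fold size = 1930/10 = 193
Training per fold = 1930 - 193 = 1737

1737


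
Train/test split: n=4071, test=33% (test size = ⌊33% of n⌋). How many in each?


Test = ⌊4071·33/100⌋ = 1343
Train = 4071 - 1343 = 2728

Train: 2728, Test: 1343


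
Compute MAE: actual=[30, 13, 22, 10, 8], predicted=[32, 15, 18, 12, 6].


Absolute errors: |30-32|=2, |13-15|=2, |22-18|=4, |10-12|=2, |8-6|=2
Sum = 12
MAE = 12/5 = 12/5

12/5


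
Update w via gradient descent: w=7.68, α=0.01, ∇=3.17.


w_new = w - α·∇
= 7.68 - 0.01·3.17
= 7.68 - 0.0317
= 7.6483

7.6483


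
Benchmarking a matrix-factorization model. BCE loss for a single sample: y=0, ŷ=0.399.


BCE = -[y·ln(p) + (1-y)·ln(1-p)]
= -0 - 1·ln(1-0.399)
= -ln(0.601) = 0.5092

0.5092


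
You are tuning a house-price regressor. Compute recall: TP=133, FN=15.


Recall = TP/(TP+FN)
= 133/(133+15)
= 133/148 = 89.86%

89.86%


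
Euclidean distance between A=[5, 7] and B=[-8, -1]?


d = √((5+ 8)² + (7+ 1)²)
  = √(169 + 64)
  = √233 = 15.2643

15.2643


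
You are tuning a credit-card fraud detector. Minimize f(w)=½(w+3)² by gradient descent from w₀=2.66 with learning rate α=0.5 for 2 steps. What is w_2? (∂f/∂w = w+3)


step 1: grad = 2.66+3 = 5.66; w = 2.66 - 0.5·(5.66) = -0.17
step 2: grad = -0.17+3 = 2.83; w = -0.17 - 0.5·(2.83) = -1.585

-1.585


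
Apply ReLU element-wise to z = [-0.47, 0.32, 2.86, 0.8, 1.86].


ReLU(-0.47) = max(0, -0.47) = 0.0
ReLU(0.32) = max(0, 0.32) = 0.32
ReLU(2.86) = max(0, 2.86) = 2.86
ReLU(0.8) = max(0, 0.8) = 0.8
ReLU(1.86) = max(0, 1.86) = 1.86
result = [0.0, 0.32, 2.86, 0.8, 1.86]

[0.0, 0.32, 2.86, 0.8, 1.86]


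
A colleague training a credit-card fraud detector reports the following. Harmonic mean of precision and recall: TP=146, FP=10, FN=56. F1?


Precision = 146/156 = 0.9359
Recall = 146/202 = 0.7228
F1 = 2·P·R/(P+R) = 2·TP/(2·TP+FP+FN) = 292/(292+10+56) = 292/358 = 0.8156

0.8156


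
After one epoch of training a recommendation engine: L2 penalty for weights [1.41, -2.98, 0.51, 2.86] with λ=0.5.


‖w‖₂² = (1.41)² + (-2.98)² + (0.51)² + (2.86)²
     = 1.9881 + 8.8804 + 0.2601 + 8.1796
     = 19.3082
λ·‖w‖₂² = 0.5·19.3082 = 9.6541

9.6541


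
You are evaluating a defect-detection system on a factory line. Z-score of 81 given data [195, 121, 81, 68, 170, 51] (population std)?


μ = 114.3333, σ = 53.1026
z = (81 - 114.3333)/53.1026 = -0.6277

-0.6277


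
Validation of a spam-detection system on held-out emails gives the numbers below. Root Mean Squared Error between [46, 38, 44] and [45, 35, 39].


MSE = 35/3 = 11.6667
RMSE = √(35/3) = 3.4157

3.4157


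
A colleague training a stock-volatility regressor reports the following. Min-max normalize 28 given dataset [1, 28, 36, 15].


min=1, max=36
(28-1)/(36-1) = 27/35 = 0.7714

0.7714


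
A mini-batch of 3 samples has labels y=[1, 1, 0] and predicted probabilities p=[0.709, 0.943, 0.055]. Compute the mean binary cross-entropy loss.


L[0] = -ln(0.709) = 0.3439
L[1] = -ln(0.943) = 0.0587
L[2] = -ln(1-0.055) = -ln(0.945) = 0.0566
mean = (0.3439 + 0.0587 + 0.0566)/3 = 0.1531

0.1531


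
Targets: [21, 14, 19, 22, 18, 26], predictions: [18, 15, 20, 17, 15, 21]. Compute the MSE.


Squared errors: (21-18)²=9, (14-15)²=1, (19-20)²=1, (22-17)²=25, (18-15)²=9, (26-21)²=25
Sum = 70
MSE = 70/6 = 35/3

35/3


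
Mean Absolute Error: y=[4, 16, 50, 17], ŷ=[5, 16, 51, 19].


Absolute errors: |4-5|=1, |16-16|=0, |50-51|=1, |17-19|=2
Sum = 4
MAE = 4/4 = 1

1


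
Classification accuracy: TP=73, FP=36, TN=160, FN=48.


Accuracy = (TP+TN)/(TP+TN+FP+FN)
= (73+160)/(317)
= 233/317 = 73.5%

73.5%


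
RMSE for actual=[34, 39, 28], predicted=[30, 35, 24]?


MSE = 48/3 = 16
RMSE = √(48/3) = 4.0

4.0


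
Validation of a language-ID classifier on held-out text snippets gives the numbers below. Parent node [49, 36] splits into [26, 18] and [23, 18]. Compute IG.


Parent = [49, 36], H_parent = 0.9831
H_left = 0.976 (n=44), H_right = 0.9892 (n=41)
H_children = (44/85)·0.976 + (41/85)·0.9892 = 0.9824
IG = 0.9831 - 0.9824 = 0.0007

0.0007


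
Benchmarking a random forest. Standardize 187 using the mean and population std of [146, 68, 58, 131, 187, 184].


μ = 129, σ = 50.7346
z = (187 - 129)/50.7346 = 1.1432

1.1432


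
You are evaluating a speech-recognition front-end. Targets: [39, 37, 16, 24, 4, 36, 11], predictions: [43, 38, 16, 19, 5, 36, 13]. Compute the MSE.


Squared errors: (39-43)²=16, (37-38)²=1, (16-16)²=0, (24-19)²=25, (4-5)²=1, (36-36)²=0, (11-13)²=4
Sum = 47
MSE = 47/7 = 47/7

47/7


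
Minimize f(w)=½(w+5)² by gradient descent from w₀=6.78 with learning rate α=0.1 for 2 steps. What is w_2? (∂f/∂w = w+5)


step 1: grad = 6.78+5 = 11.78; w = 6.78 - 0.1·(11.78) = 5.602
step 2: grad = 5.602+5 = 10.602; w = 5.602 - 0.1·(10.602) = 4.5418

4.5418


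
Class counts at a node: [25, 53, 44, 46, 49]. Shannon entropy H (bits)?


Probabilities: [25/217, 53/217, 44/217, 46/217, 49/217] ≈ [0.1152, 0.2442, 0.2028, 0.212, 0.2258]
H = -((25/217)·log₂(25/217) + (53/217)·log₂(53/217) + (44/217)·log₂(44/217) + (46/217)·log₂(46/217) + (49/217)·log₂(49/217))
  = 2.2818 bits

2.2818 bits


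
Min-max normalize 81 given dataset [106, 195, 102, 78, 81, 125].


min=78, max=195
(81-78)/(195-78) = 3/117 = 0.0256

0.0256


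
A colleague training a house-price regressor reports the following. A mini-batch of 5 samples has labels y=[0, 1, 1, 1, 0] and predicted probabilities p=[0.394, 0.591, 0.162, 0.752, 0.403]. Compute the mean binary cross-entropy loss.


L[0] = -ln(1-0.394) = -ln(0.606) = 0.5009
L[1] = -ln(0.591) = 0.5259
L[2] = -ln(0.162) = 1.8202
L[3] = -ln(0.752) = 0.285
L[4] = -ln(1-0.403) = -ln(0.597) = 0.5158
mean = (0.5009 + 0.5259 + 1.8202 + 0.285 + 0.5158)/5 = 0.7296

0.7296


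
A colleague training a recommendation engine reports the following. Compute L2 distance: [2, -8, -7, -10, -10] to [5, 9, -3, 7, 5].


d = √((2-5)² + (-8-9)² + (-7+ 3)² + (-10-7)² + (-10-5)²)
  = √(9 + 289 + 16 + 289 + 225)
  = √828 = 28.775

28.775


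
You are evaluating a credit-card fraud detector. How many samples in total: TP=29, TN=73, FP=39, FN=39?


Total = TP + TN + FP + FN
= 29 + 73 + 39 + 39
= 180
(Predicted positive: 68, predicted negative: 112)

180


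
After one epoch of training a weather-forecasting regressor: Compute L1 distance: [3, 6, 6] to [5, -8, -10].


d = |3-5| + |6+ 8| + |6+ 10|
  = 2 + 14 + 16
  = 32

32


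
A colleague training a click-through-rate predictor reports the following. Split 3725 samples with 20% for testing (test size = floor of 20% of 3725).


Test = ⌊3725·20/100⌋ = 745
Train = 3725 - 745 = 2980

Train: 2980, Test: 745


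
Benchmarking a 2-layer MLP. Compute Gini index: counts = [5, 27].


Probabilities: [5/32, 27/32] ≈ [0.1562, 0.8438]
Σpᵢ² = (25 + 729)/32² = 754/1024
Gini = 1 - Σpᵢ² = 1 - 754/1024 = 0.2637

0.2637


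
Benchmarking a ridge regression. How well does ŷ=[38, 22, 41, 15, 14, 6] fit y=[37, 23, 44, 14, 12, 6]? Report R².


ȳ = 22.6667
SS_res = Σ(y-ŷ)² = 16
SS_tot = Σ(y-ȳ)² = 1127.33
R² = 1 - SS_res/SS_tot = 1 - 0.0142 = 0.9858

0.9858


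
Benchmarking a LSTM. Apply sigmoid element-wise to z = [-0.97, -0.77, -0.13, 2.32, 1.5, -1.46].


σ(-0.97) = 1/(1+e^0.97) = 0.2749
σ(-0.77) = 1/(1+e^0.77) = 0.3165
σ(-0.13) = 1/(1+e^0.13) = 0.4675
σ(2.32) = 1/(1+e^-2.32) = 0.9105
σ(1.5) = 1/(1+e^-1.5) = 0.8176
σ(-1.46) = 1/(1+e^1.46) = 0.1885
result = [0.2749, 0.3165, 0.4675, 0.9105, 0.8176, 0.1885]

[0.2749, 0.3165, 0.4675, 0.9105, 0.8176, 0.1885]


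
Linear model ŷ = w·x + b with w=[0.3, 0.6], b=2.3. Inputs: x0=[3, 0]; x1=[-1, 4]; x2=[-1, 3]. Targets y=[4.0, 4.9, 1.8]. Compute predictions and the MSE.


ŷ0 = (0.3)·(3) + (0.6)·(0) + 2.3 = 3.2
ŷ1 = (0.3)·(-1) + (0.6)·(4) + 2.3 = 4.4
ŷ2 = (0.3)·(-1) + (0.6)·(3) + 2.3 = 3.8
errors² = [0.64, 0.25, 4.0]
MSE = 4.8900/3 = 1.63

1.63


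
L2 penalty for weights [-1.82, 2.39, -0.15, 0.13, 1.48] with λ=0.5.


‖w‖₂² = (-1.82)² + (2.39)² + (-0.15)² + (0.13)² + (1.48)²
     = 3.3124 + 5.7121 + 0.0225 + 0.0169 + 2.1904
     = 11.2543
λ·‖w‖₂² = 0.5·11.2543 = 5.62715

5.62715


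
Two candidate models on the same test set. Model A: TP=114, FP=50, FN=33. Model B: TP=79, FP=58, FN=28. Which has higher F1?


Model A: P=114/164=0.6951, R=114/147=0.7755, F1=2PR/(P+R)=2TP/(2TP+FP+FN)=228/311=0.7331
Model B: P=79/137=0.5766, R=79/107=0.7383, F1=2PR/(P+R)=2TP/(2TP+FP+FN)=158/244=0.6475
0.7331 > 0.6475 → Model A

Model A


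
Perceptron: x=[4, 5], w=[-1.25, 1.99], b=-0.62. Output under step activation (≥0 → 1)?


z = (4)·(-1.25) + (5)·(1.99) - 0.62
  = 4.33
step(z) = 1 (z≥0)

1


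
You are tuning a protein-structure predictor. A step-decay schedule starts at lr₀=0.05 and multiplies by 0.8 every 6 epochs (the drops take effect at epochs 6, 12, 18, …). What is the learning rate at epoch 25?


n_drops = ⌊25/6⌋ = 4
lr = 0.05·0.8^4 = 0.05·0.4096 = 0.02048

0.02048


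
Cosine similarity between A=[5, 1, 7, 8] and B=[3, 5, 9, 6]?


A·B = 5·3 + 1·5 + 7·9 + 8·6 = 131
‖A‖ = √139 = 11.7898, ‖B‖ = √151 = 12.2882
cos = 131/(√139·√151) = 131/√20989 = 0.9042

0.9042


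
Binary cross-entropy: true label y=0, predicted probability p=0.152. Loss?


BCE = -[y·ln(p) + (1-y)·ln(1-p)]
= -0 - 1·ln(1-0.152)
= -ln(0.848) = 0.1649

0.1649


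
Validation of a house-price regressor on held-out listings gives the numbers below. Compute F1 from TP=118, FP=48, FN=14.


Precision = 118/166 = 0.7108
Recall = 118/132 = 0.8939
F1 = 2·P·R/(P+R) = 2·TP/(2·TP+FP+FN) = 236/(236+48+14) = 236/298 = 0.7919

0.7919


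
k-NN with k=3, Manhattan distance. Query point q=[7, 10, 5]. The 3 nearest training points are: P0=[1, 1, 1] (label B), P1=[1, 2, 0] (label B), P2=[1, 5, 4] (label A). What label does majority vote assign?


d(q,P0) = 19  (label B)
d(q,P1) = 19  (label B)
d(q,P2) = 12  (label A)
Votes: A=1, B=2
Majority → B

B


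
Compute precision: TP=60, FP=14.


Precision = TP/(TP+FP)
= 60/(60+14)
= 60/74 = 81.08%

81.08%


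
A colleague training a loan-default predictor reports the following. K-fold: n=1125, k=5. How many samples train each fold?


Fold size = 1125/5 = 225
Training per fold = 1125 - 225 = 900

900


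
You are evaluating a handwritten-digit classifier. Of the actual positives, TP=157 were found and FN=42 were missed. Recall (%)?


Recall = TP/(TP+FN)
= 157/(157+42)
= 157/199 = 78.89%

78.89%


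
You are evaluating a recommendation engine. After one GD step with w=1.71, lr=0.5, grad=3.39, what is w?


w_new = w - α·∇
= 1.71 - 0.5·3.39
= 1.71 - 1.695
= 0.015

0.015


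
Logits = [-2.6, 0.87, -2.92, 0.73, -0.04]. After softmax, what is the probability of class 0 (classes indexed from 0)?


Exponentials: e^-2.6=0.0743, e^0.87=2.3869, e^-2.92=0.0539, e^0.73=2.0751, e^-0.04=0.9608
Sum = 5.551
Softmax = [0.0134, 0.43, 0.0097, 0.3738, 0.1731]
p[0] = 0.0743/5.551 = 0.0134

0.0134


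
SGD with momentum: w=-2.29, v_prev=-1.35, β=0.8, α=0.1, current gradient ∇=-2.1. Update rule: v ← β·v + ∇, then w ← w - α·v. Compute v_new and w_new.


v_new = 0.8·-1.35 - 2.1 = -1.08 - 2.1 = -3.18
w_new = -2.29 - 0.1·-3.18 = -2.29 + 0.318 = -1.972

v_new=-3.18, w_new=-1.972


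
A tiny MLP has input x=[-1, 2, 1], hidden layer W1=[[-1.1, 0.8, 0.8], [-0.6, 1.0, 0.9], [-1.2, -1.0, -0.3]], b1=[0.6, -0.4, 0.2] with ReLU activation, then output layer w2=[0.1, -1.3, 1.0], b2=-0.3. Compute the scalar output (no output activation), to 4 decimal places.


z1[0] = (-1.1)·(-1) + (0.8)·(2) + (0.8)·(1) + 0.6 = 4.1
z1[1] = (-0.6)·(-1) + (1.0)·(2) + (0.9)·(1) - 0.4 = 3.1
z1[2] = (-1.2)·(-1) + (-1.0)·(2) + (-0.3)·(1) + 0.2 = -0.9
h = ReLU(z1) = [4.1, 3.1, 0.0]
output = (0.1)·(4.1) + (-1.3)·(3.1) + (1.0)·(0.0) - 0.3 = -3.92

-3.92


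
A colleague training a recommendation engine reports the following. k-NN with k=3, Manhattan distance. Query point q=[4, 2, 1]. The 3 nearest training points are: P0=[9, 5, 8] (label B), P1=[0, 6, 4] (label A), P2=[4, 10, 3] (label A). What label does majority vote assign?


d(q,P0) = 15  (label B)
d(q,P1) = 11  (label A)
d(q,P2) = 10  (label A)
Votes: A=2, B=1
Majority → A

A


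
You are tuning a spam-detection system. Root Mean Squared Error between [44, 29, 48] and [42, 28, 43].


MSE = 30/3 = 10
RMSE = √(30/3) = 3.1623

3.1623


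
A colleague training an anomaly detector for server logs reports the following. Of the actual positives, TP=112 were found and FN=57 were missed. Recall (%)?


Recall = TP/(TP+FN)
= 112/(112+57)
= 112/169 = 66.27%

66.27%


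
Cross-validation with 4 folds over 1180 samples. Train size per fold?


Fold size = 1180/4 = 295
Training per fold = 1180 - 295 = 885

885


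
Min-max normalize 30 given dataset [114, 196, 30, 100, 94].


min=30, max=196
(30-30)/(196-30) = 0/166 = 0.0

0.0


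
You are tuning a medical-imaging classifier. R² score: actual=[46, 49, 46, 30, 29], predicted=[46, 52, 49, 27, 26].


ȳ = 40
SS_res = Σ(y-ŷ)² = 36
SS_tot = Σ(y-ȳ)² = 374
R² = 1 - SS_res/SS_tot = 1 - 0.0963 = 0.9037

0.9037


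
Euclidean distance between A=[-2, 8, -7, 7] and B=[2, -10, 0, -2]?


d = √((-2-2)² + (8+ 10)² + (-7-0)² + (7+ 2)²)
  = √(16 + 324 + 49 + 81)
  = √470 = 21.6795

21.6795


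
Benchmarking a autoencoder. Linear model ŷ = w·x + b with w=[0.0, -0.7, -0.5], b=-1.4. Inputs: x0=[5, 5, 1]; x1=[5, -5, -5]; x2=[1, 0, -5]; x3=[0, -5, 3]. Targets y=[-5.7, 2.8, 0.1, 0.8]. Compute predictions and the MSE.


ŷ0 = (0.0)·(5) + (-0.7)·(5) + (-0.5)·(1) - 1.4 = -5.4
ŷ1 = (0.0)·(5) + (-0.7)·(-5) + (-0.5)·(-5) - 1.4 = 4.6
ŷ2 = (0.0)·(1) + (-0.7)·(0) + (-0.5)·(-5) - 1.4 = 1.1
ŷ3 = (0.0)·(0) + (-0.7)·(-5) + (-0.5)·(3) - 1.4 = 0.6
errors² = [0.09, 3.24, 1.0, 0.04]
MSE = 4.3700/4 = 1.0925

1.0925


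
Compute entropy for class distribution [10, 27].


Probabilities: [10/37, 27/37] ≈ [0.2703, 0.7297]
H = -((10/37)·log₂(10/37) + (27/37)·log₂(27/37))
  = 0.8419 bits

0.8419 bits


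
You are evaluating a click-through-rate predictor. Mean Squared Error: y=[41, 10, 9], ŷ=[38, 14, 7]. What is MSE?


Squared errors: (41-38)²=9, (10-14)²=16, (9-7)²=4
Sum = 29
MSE = 29/3 = 29/3

29/3


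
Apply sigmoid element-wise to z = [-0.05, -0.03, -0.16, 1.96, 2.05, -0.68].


σ(-0.05) = 1/(1+e^0.05) = 0.4875
σ(-0.03) = 1/(1+e^0.03) = 0.4925
σ(-0.16) = 1/(1+e^0.16) = 0.4601
σ(1.96) = 1/(1+e^-1.96) = 0.8765
σ(2.05) = 1/(1+e^-2.05) = 0.8859
σ(-0.68) = 1/(1+e^0.68) = 0.3363
result = [0.4875, 0.4925, 0.4601, 0.8765, 0.8859, 0.3363]

[0.4875, 0.4925, 0.4601, 0.8765, 0.8859, 0.3363]


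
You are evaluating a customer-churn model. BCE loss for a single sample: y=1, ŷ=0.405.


BCE = -[y·ln(p) + (1-y)·ln(1-p)]
= -1·ln(0.405) - 0
= -ln(0.405) = 0.9039

0.9039


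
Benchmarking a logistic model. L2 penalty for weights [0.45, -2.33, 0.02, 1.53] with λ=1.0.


‖w‖₂² = (0.45)² + (-2.33)² + (0.02)² + (1.53)²
     = 0.2025 + 5.4289 + 0.0004 + 2.3409
     = 7.9727
λ·‖w‖₂² = 1.0·7.9727 = 7.9727

7.9727


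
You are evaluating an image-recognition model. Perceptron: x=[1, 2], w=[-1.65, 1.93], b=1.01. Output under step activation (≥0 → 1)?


z = (1)·(-1.65) + (2)·(1.93) + 1.01
  = 3.22
step(z) = 1 (z≥0)

1


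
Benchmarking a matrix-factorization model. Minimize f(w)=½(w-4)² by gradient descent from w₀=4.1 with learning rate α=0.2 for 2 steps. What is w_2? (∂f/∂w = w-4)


step 1: grad = 4.1-4 = 0.1; w = 4.1 - 0.2·(0.1) = 4.08
step 2: grad = 4.08-4 = 0.08; w = 4.08 - 0.2·(0.08) = 4.064

4.064


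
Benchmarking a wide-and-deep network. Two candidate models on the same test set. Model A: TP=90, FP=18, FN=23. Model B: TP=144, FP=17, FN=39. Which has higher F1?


Model A: P=90/108=0.8333, R=90/113=0.7965, F1=2PR/(P+R)=2TP/(2TP+FP+FN)=180/221=0.8145
Model B: P=144/161=0.8944, R=144/183=0.7869, F1=2PR/(P+R)=2TP/(2TP+FP+FN)=288/344=0.8372
0.8145 < 0.8372 → Model B

Model B


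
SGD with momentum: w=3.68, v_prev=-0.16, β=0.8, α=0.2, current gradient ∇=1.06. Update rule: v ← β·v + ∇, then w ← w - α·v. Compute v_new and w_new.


v_new = 0.8·-0.16 + 1.06 = -0.128 + 1.06 = 0.932
w_new = 3.68 - 0.2·0.932 = 3.68 - 0.1864 = 3.4936

v_new=0.932, w_new=3.4936


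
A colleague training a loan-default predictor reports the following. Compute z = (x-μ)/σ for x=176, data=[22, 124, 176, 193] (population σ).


μ = 128.75, σ = 66.6685
z = (176 - 128.75)/66.6685 = 0.7087

0.7087


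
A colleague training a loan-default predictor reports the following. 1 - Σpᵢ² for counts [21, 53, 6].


Probabilities: [21/80, 53/80, 6/80] ≈ [0.2625, 0.6625, 0.075]
Σpᵢ² = (441 + 2809 + 36)/80² = 3286/6400
Gini = 1 - Σpᵢ² = 1 - 3286/6400 = 0.4866

0.4866


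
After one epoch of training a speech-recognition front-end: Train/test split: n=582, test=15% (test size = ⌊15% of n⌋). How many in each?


Test = ⌊582·15/100⌋ = 87
Train = 582 - 87 = 495

Train: 495, Test: 87


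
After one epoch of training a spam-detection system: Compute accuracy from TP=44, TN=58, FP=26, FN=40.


Accuracy = (TP+TN)/(TP+TN+FP+FN)
= (44+58)/(168)
= 102/168 = 60.71%

60.71%


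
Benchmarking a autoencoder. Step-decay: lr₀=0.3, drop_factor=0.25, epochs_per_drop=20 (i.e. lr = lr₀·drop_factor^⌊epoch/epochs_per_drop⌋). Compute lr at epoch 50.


n_drops = ⌊50/20⌋ = 2
lr = 0.3·0.25^2 = 0.3·0.0625 = 0.01875

0.01875


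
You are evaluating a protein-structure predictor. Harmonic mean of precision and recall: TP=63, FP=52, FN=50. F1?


Precision = 63/115 = 0.5478
Recall = 63/113 = 0.5575
F1 = 2·P·R/(P+R) = 2·TP/(2·TP+FP+FN) = 126/(126+52+50) = 126/228 = 0.5526

0.5526


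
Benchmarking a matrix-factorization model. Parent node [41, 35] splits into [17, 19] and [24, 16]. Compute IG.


Parent = [41, 35], H_parent = 0.9955
H_left = 0.9978 (n=36), H_right = 0.971 (n=40)
H_children = (36/76)·0.9978 + (40/76)·0.971 = 0.9837
IG = 0.9955 - 0.9837 = 0.0118

0.0118


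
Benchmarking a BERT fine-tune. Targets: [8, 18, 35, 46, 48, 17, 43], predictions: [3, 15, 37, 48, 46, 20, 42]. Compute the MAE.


Absolute errors: |8-3|=5, |18-15|=3, |35-37|=2, |46-48|=2, |48-46|=2, |17-20|=3, |43-42|=1
Sum = 18
MAE = 18/7 = 18/7

18/7


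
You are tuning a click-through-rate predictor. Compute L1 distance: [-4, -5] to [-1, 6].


d = |-4+ 1| + |-5-6|
  = 3 + 11
  = 14

14


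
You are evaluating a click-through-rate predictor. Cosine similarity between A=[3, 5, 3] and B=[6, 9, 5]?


A·B = 3·6 + 5·9 + 3·5 = 78
‖A‖ = √43 = 6.5574, ‖B‖ = √142 = 11.9164
cos = 78/(√43·√142) = 78/√6106 = 0.9982

0.9982


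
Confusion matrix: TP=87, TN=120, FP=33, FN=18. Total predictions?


Total = TP + TN + FP + FN
= 87 + 120 + 33 + 18
= 258
(Predicted positive: 120, predicted negative: 138)

258


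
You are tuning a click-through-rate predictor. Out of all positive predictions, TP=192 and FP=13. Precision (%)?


Precision = TP/(TP+FP)
= 192/(192+13)
= 192/205 = 93.66%

93.66%


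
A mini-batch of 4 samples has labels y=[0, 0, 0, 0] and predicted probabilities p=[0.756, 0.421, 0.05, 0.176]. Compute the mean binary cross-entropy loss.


L[0] = -ln(1-0.756) = -ln(0.244) = 1.4106
L[1] = -ln(1-0.421) = -ln(0.579) = 0.5465
L[2] = -ln(1-0.05) = -ln(0.95) = 0.0513
L[3] = -ln(1-0.176) = -ln(0.824) = 0.1936
mean = (1.4106 + 0.5465 + 0.0513 + 0.1936)/4 = 0.5505

0.5505


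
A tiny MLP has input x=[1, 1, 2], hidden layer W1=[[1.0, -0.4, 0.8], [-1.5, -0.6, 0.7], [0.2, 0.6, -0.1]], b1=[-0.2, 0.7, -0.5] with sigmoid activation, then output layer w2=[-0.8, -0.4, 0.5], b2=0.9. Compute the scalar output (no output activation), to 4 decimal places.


z1[0] = (1.0)·(1) + (-0.4)·(1) + (0.8)·(2) - 0.2 = 2.0
z1[1] = (-1.5)·(1) + (-0.6)·(1) + (0.7)·(2) + 0.7 = 0.0
z1[2] = (0.2)·(1) + (0.6)·(1) + (-0.1)·(2) - 0.5 = 0.1
h = sigmoid(z1) = [0.8808, 0.5, 0.525]
output = (-0.8)·(0.8808) + (-0.4)·(0.5) + (0.5)·(0.525) + 0.9 = 0.2579

0.2579


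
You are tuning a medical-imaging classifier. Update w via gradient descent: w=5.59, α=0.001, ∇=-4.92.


w_new = w - α·∇
= 5.59 - 0.001·-4.92
= 5.59 + 0.00492
= 5.59492

5.59492


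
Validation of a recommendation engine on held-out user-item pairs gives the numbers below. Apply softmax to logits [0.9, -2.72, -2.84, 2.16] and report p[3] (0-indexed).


Exponentials: e^0.9=2.4596, e^-2.72=0.0659, e^-2.84=0.0584, e^2.16=8.6711
Sum = 11.255
Softmax = [0.2185, 0.0059, 0.0052, 0.7704]
p[3] = 8.6711/11.255 = 0.7704

0.7704


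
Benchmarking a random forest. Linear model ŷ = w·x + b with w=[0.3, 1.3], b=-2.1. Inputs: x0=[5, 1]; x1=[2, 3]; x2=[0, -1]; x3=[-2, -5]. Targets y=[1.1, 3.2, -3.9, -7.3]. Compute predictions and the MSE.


ŷ0 = (0.3)·(5) + (1.3)·(1) - 2.1 = 0.7
ŷ1 = (0.3)·(2) + (1.3)·(3) - 2.1 = 2.4
ŷ2 = (0.3)·(0) + (1.3)·(-1) - 2.1 = -3.4
ŷ3 = (0.3)·(-2) + (1.3)·(-5) - 2.1 = -9.2
errors² = [0.16, 0.64, 0.25, 3.61]
MSE = 4.6600/4 = 1.165

1.165


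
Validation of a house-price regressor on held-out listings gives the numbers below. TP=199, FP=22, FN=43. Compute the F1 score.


Precision = 199/221 = 0.9005
Recall = 199/242 = 0.8223
F1 = 2·P·R/(P+R) = 2·TP/(2·TP+FP+FN) = 398/(398+22+43) = 398/463 = 0.8596

0.8596


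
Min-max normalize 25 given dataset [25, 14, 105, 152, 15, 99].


min=14, max=152
(25-14)/(152-14) = 11/138 = 0.0797

0.0797


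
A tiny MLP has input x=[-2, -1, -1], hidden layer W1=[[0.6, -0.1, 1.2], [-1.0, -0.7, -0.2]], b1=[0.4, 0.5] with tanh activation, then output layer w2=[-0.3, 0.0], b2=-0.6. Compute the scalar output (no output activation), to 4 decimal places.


z1[0] = (0.6)·(-2) + (-0.1)·(-1) + (1.2)·(-1) + 0.4 = -1.9
z1[1] = (-1.0)·(-2) + (-0.7)·(-1) + (-0.2)·(-1) + 0.5 = 3.4
h = tanh(z1) = [-0.9562, 0.9978]
output = (-0.3)·(-0.9562) + (0.0)·(0.9978) - 0.6 = -0.3131

-0.3131


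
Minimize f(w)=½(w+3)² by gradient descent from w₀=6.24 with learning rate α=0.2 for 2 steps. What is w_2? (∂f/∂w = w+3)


step 1: grad = 6.24+3 = 9.24; w = 6.24 - 0.2·(9.24) = 4.392
step 2: grad = 4.392+3 = 7.392; w = 4.392 - 0.2·(7.392) = 2.9136

2.9136


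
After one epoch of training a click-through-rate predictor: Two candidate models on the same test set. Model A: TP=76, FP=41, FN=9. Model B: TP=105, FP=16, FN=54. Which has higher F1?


Model A: P=76/117=0.6496, R=76/85=0.8941, F1=2PR/(P+R)=2TP/(2TP+FP+FN)=152/202=0.7525
Model B: P=105/121=0.8678, R=105/159=0.6604, F1=2PR/(P+R)=2TP/(2TP+FP+FN)=210/280=0.75
0.7525 > 0.75 → Model A

Model A


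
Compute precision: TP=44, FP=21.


Precision = TP/(TP+FP)
= 44/(44+21)
= 44/65 = 67.69%

67.69%


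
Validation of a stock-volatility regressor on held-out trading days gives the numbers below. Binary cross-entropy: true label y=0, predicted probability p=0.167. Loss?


BCE = -[y·ln(p) + (1-y)·ln(1-p)]
= -0 - 1·ln(1-0.167)
= -ln(0.833) = 0.1827

0.1827


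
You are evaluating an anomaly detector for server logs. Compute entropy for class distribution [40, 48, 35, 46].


Probabilities: [40/169, 48/169, 35/169, 46/169] ≈ [0.2367, 0.284, 0.2071, 0.2722]
H = -((40/169)·log₂(40/169) + (48/169)·log₂(48/169) + (35/169)·log₂(35/169) + (46/169)·log₂(46/169))
  = 1.9893 bits

1.9893 bits


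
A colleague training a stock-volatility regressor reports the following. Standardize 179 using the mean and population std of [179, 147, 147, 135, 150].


μ = 151.6, σ = 14.6369
z = (179 - 151.6)/14.6369 = 1.872

1.872


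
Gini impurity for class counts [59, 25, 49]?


Probabilities: [59/133, 25/133, 49/133] ≈ [0.4436, 0.188, 0.3684]
Σpᵢ² = (3481 + 625 + 2401)/133² = 6507/17689
Gini = 1 - Σpᵢ² = 1 - 6507/17689 = 0.6321

0.6321


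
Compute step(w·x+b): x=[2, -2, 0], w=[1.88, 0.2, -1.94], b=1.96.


z = (2)·(1.88) + (-2)·(0.2) + (0)·(-1.94) + 1.96
  = 5.32
step(z) = 1 (z≥0)

1


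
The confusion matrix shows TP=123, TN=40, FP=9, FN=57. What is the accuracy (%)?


Accuracy = (TP+TN)/(TP+TN+FP+FN)
= (123+40)/(229)
= 163/229 = 71.18%

71.18%


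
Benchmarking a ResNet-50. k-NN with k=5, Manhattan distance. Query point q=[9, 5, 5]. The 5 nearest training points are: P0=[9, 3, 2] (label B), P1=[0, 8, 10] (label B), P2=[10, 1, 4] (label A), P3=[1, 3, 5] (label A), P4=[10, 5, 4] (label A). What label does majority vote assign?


d(q,P0) = 5  (label B)
d(q,P1) = 17  (label B)
d(q,P2) = 6  (label A)
d(q,P3) = 10  (label A)
d(q,P4) = 2  (label A)
Votes: A=3, B=2
Majority → A

A


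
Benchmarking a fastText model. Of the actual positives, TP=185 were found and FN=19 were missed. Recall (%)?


Recall = TP/(TP+FN)
= 185/(185+19)
= 185/204 = 90.69%

90.69%


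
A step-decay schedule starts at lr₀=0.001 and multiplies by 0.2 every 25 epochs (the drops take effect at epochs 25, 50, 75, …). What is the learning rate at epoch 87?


n_drops = ⌊87/25⌋ = 3
lr = 0.001·0.2^3 = 0.001·0.008 = 0.000008

0.000008


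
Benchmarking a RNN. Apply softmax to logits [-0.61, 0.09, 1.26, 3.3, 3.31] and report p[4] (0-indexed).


Exponentials: e^-0.61=0.5434, e^0.09=1.0942, e^1.26=3.5254, e^3.3=27.1126, e^3.31=27.3851
Sum = 59.6607
Softmax = [0.0091, 0.0183, 0.0591, 0.4544, 0.459]
p[4] = 27.3851/59.6607 = 0.459

0.459


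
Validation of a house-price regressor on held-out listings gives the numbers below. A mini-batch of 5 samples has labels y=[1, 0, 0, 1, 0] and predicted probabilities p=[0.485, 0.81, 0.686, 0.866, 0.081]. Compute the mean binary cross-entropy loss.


L[0] = -ln(0.485) = 0.7236
L[1] = -ln(1-0.81) = -ln(0.19) = 1.6607
L[2] = -ln(1-0.686) = -ln(0.314) = 1.1584
L[3] = -ln(0.866) = 0.1439
L[4] = -ln(1-0.081) = -ln(0.919) = 0.0845
mean = (0.7236 + 1.6607 + 1.1584 + 0.1439 + 0.0845)/5 = 0.7542

0.7542


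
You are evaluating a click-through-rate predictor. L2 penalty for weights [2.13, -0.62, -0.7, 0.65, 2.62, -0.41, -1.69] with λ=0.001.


‖w‖₂² = (2.13)² + (-0.62)² + (-0.7)² + (0.65)² + (2.62)² + (-0.41)² + (-1.69)²
     = 4.5369 + 0.3844 + 0.49 + 0.4225 + 6.8644 + 0.1681 + 2.8561
     = 15.7224
λ·‖w‖₂² = 0.001·15.7224 = 0.015722

0.015722


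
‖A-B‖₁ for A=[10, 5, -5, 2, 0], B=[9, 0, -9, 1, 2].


d = |10-9| + |5-0| + |-5+ 9| + |2-1| + |0-2|
  = 1 + 5 + 4 + 1 + 2
  = 13

13


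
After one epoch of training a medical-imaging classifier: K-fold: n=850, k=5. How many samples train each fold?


Fold size = 850/5 = 170
Training per fold = 850 - 170 = 680

680


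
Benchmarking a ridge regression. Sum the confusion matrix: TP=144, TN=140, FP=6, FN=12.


Total = TP + TN + FP + FN
= 144 + 140 + 6 + 12
= 302
(Predicted positive: 150, predicted negative: 152)

302


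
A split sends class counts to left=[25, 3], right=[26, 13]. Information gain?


Parent = [51, 16], H_parent = 0.793
H_left = 0.4912 (n=28), H_right = 0.9183 (n=39)
H_children = (28/67)·0.4912 + (39/67)·0.9183 = 0.7398
IG = 0.793 - 0.7398 = 0.0532

0.0532


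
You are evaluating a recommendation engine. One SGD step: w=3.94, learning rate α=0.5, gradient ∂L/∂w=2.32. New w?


w_new = w - α·∇
= 3.94 - 0.5·2.32
= 3.94 - 1.16
= 2.78

2.78


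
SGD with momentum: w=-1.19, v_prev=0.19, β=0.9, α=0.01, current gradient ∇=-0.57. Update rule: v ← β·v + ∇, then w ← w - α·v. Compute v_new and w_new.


v_new = 0.9·0.19 - 0.57 = 0.171 - 0.57 = -0.399
w_new = -1.19 - 0.01·-0.399 = -1.19 + 0.00399 = -1.18601

v_new=-0.399, w_new=-1.18601


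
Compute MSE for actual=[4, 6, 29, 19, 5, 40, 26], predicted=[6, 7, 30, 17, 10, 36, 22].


Squared errors: (4-6)²=4, (6-7)²=1, (29-30)²=1, (19-17)²=4, (5-10)²=25, (40-36)²=16, (26-22)²=16
Sum = 67
MSE = 67/7 = 67/7

67/7


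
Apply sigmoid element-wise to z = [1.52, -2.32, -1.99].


σ(1.52) = 1/(1+e^-1.52) = 0.8205
σ(-2.32) = 1/(1+e^2.32) = 0.0895
σ(-1.99) = 1/(1+e^1.99) = 0.1203
result = [0.8205, 0.0895, 0.1203]

[0.8205, 0.0895, 0.1203]


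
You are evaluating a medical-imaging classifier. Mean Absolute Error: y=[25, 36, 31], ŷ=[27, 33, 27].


Absolute errors: |25-27|=2, |36-33|=3, |31-27|=4
Sum = 9
MAE = 9/3 = 3

3


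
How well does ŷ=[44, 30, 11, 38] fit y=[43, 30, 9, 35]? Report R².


ȳ = 29.25
SS_res = Σ(y-ŷ)² = 14
SS_tot = Σ(y-ȳ)² = 632.75
R² = 1 - SS_res/SS_tot = 1 - 0.0221 = 0.9779

0.9779


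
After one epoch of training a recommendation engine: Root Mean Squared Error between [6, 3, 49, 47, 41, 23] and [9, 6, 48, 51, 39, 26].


MSE = 48/6 = 8
RMSE = √(48/6) = 2.8284

2.8284


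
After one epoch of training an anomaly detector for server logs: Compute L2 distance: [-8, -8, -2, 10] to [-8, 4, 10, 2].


d = √((-8+ 8)² + (-8-4)² + (-2-10)² + (10-2)²)
  = √(0 + 144 + 144 + 64)
  = √352 = 18.7617

18.7617


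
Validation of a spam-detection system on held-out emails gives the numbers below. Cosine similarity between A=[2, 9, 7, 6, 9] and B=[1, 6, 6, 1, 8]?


A·B = 2·1 + 9·6 + 7·6 + 6·1 + 9·8 = 176
‖A‖ = √251 = 15.843, ‖B‖ = √138 = 11.7473
cos = 176/(√251·√138) = 176/√34638 = 0.9457

0.9457


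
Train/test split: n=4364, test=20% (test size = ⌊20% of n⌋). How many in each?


Test = ⌊4364·20/100⌋ = 872
Train = 4364 - 872 = 3492

Train: 3492, Test: 872


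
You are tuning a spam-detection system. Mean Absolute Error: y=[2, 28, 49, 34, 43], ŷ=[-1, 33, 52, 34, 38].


Absolute errors: |2+ 1|=3, |28-33|=5, |49-52|=3, |34-34|=0, |43-38|=5
Sum = 16
MAE = 16/5 = 16/5

16/5


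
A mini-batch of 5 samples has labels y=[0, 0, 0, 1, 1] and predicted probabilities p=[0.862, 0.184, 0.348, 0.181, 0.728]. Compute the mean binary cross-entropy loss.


L[0] = -ln(1-0.862) = -ln(0.138) = 1.9805
L[1] = -ln(1-0.184) = -ln(0.816) = 0.2033
L[2] = -ln(1-0.348) = -ln(0.652) = 0.4277
L[3] = -ln(0.181) = 1.7093
L[4] = -ln(0.728) = 0.3175
mean = (1.9805 + 0.2033 + 0.4277 + 1.7093 + 0.3175)/5 = 0.9277

0.9277


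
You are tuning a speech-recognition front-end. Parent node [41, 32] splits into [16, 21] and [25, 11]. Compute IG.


Parent = [41, 32], H_parent = 0.989
H_left = 0.9868 (n=37), H_right = 0.888 (n=36)
H_children = (37/73)·0.9868 + (36/73)·0.888 = 0.9381
IG = 0.989 - 0.9381 = 0.0509

0.0509


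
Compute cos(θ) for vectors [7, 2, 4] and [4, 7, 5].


A·B = 7·4 + 2·7 + 4·5 = 62
‖A‖ = √69 = 8.3066, ‖B‖ = √90 = 9.4868
cos = 62/(√69·√90) = 62/√6210 = 0.7868

0.7868


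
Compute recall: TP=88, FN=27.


Recall = TP/(TP+FN)
= 88/(88+27)
= 88/115 = 76.52%

76.52%


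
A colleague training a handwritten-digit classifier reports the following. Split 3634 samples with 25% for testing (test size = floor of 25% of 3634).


Test = ⌊3634·25/100⌋ = 908
Train = 3634 - 908 = 2726

Train: 2726, Test: 908


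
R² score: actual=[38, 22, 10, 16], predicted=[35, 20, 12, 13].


ȳ = 21.5
SS_res = Σ(y-ŷ)² = 26
SS_tot = Σ(y-ȳ)² = 435
R² = 1 - SS_res/SS_tot = 1 - 0.0598 = 0.9402

0.9402


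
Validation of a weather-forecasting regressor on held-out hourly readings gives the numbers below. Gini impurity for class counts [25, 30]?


Probabilities: [25/55, 30/55] ≈ [0.4545, 0.5455]
Σpᵢ² = (625 + 900)/55² = 1525/3025
Gini = 1 - Σpᵢ² = 1 - 1525/3025 = 0.4959

0.4959


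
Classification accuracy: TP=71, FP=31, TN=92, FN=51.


Accuracy = (TP+TN)/(TP+TN+FP+FN)
= (71+92)/(245)
= 163/245 = 66.53%

66.53%


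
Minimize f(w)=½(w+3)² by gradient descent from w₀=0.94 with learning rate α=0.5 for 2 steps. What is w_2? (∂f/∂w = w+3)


step 1: grad = 0.94+3 = 3.94; w = 0.94 - 0.5·(3.94) = -1.03
step 2: grad = -1.03+3 = 1.97; w = -1.03 - 0.5·(1.97) = -2.015

-2.015


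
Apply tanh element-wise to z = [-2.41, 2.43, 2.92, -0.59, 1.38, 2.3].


tanh(-2.41) = -0.984
tanh(2.43) = 0.9846
tanh(2.92) = 0.9942
tanh(-0.59) = -0.5299
tanh(1.38) = 0.881
tanh(2.3) = 0.9801
result = [-0.984, 0.9846, 0.9942, -0.5299, 0.881, 0.9801]

[-0.984, 0.9846, 0.9942, -0.5299, 0.881, 0.9801]


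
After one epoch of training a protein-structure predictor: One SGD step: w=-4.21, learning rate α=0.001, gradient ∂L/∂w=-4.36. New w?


w_new = w - α·∇
= -4.21 - 0.001·-4.36
= -4.21 + 0.00436
= -4.20564

-4.20564


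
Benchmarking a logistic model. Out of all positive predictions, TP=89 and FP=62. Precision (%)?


Precision = TP/(TP+FP)
= 89/(89+62)
= 89/151 = 58.94%

58.94%


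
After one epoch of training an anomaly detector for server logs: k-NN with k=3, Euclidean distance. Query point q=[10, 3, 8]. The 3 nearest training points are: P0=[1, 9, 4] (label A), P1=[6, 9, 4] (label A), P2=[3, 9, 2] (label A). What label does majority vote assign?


d(q,P0) = 11.5326  (label A)
d(q,P1) = 8.2462  (label A)
d(q,P2) = 11.0  (label A)
Votes: A=3, B=0
Majority → A

A


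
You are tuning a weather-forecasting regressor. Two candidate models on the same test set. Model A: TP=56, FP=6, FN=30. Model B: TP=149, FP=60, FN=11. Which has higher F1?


Model A: P=56/62=0.9032, R=56/86=0.6512, F1=2PR/(P+R)=2TP/(2TP+FP+FN)=112/148=0.7568
Model B: P=149/209=0.7129, R=149/160=0.9313, F1=2PR/(P+R)=2TP/(2TP+FP+FN)=298/369=0.8076
0.7568 < 0.8076 → Model B

Model B


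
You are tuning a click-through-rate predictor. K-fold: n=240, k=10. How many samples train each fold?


Fold size = 240/10 = 24
Training per fold = 240 - 24 = 216

216


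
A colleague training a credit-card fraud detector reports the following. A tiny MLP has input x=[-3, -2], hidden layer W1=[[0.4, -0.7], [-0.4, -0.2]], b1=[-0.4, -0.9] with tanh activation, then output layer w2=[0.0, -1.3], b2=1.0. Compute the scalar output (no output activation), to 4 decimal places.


z1[0] = (0.4)·(-3) + (-0.7)·(-2) - 0.4 = -0.2
z1[1] = (-0.4)·(-3) + (-0.2)·(-2) - 0.9 = 0.7
h = tanh(z1) = [-0.1974, 0.6044]
output = (0.0)·(-0.1974) + (-1.3)·(0.6044) + 1.0 = 0.2143

0.2143


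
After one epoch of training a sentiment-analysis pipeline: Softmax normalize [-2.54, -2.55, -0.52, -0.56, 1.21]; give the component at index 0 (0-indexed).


Exponentials: e^-2.54=0.0789, e^-2.55=0.0781, e^-0.52=0.5945, e^-0.56=0.5712, e^1.21=3.3535
Sum = 4.6762
Softmax = [0.0169, 0.0167, 0.1271, 0.1222, 0.7171]
p[0] = 0.0789/4.6762 = 0.0169

0.0169


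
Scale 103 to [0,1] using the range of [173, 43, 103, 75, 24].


min=24, max=173
(103-24)/(173-24) = 79/149 = 0.5302

0.5302


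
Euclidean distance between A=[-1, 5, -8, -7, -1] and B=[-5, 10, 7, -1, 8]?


d = √((-1+ 5)² + (5-10)² + (-8-7)² + (-7+ 1)² + (-1-8)²)
  = √(16 + 25 + 225 + 36 + 81)
  = √383 = 19.5704

19.5704


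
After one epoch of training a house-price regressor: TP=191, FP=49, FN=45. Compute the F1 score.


Precision = 191/240 = 0.7958
Recall = 191/236 = 0.8093
F1 = 2·P·R/(P+R) = 2·TP/(2·TP+FP+FN) = 382/(382+49+45) = 382/476 = 0.8025

0.8025


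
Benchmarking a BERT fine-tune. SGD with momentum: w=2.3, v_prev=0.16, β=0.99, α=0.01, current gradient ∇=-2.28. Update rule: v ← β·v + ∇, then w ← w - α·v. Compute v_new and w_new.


v_new = 0.99·0.16 - 2.28 = 0.1584 - 2.28 = -2.1216
w_new = 2.3 - 0.01·-2.1216 = 2.3 + 0.021216 = 2.321216

v_new=-2.1216, w_new=2.321216


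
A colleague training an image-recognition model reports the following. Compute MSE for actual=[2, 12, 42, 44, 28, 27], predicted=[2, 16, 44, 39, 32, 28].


Squared errors: (2-2)²=0, (12-16)²=16, (42-44)²=4, (44-39)²=25, (28-32)²=16, (27-28)²=1
Sum = 62
MSE = 62/6 = 31/3

31/3


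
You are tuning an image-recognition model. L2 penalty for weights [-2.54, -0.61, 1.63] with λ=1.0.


‖w‖₂² = (-2.54)² + (-0.61)² + (1.63)²
     = 6.4516 + 0.3721 + 2.6569
     = 9.4806
λ·‖w‖₂² = 1.0·9.4806 = 9.4806

9.4806


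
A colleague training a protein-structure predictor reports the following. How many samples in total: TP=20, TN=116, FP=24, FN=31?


Total = TP + TN + FP + FN
= 20 + 116 + 24 + 31
= 191
(Predicted positive: 44, predicted negative: 147)

191


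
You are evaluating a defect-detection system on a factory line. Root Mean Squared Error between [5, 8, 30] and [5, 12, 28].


MSE = 20/3 = 6.6667
RMSE = √(20/3) = 2.582

2.582


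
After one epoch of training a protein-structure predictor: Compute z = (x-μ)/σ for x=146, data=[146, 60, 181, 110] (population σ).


μ = 124.25, σ = 44.7905
z = (146 - 124.25)/44.7905 = 0.4856

0.4856


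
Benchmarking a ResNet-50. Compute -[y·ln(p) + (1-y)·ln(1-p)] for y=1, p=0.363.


BCE = -[y·ln(p) + (1-y)·ln(1-p)]
= -1·ln(0.363) - 0
= -ln(0.363) = 1.0134

1.0134


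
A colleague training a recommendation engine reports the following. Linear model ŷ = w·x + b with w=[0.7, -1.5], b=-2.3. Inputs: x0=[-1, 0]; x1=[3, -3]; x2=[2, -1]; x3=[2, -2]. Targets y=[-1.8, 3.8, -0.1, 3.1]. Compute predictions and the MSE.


ŷ0 = (0.7)·(-1) + (-1.5)·(0) - 2.3 = -3.0
ŷ1 = (0.7)·(3) + (-1.5)·(-3) - 2.3 = 4.3
ŷ2 = (0.7)·(2) + (-1.5)·(-1) - 2.3 = 0.6
ŷ3 = (0.7)·(2) + (-1.5)·(-2) - 2.3 = 2.1
errors² = [1.44, 0.25, 0.49, 1.0]
MSE = 3.1800/4 = 0.795

0.795


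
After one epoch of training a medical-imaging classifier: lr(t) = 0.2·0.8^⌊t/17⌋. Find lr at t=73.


n_drops = ⌊73/17⌋ = 4
lr = 0.2·0.8^4 = 0.2·0.4096 = 0.08192

0.08192
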